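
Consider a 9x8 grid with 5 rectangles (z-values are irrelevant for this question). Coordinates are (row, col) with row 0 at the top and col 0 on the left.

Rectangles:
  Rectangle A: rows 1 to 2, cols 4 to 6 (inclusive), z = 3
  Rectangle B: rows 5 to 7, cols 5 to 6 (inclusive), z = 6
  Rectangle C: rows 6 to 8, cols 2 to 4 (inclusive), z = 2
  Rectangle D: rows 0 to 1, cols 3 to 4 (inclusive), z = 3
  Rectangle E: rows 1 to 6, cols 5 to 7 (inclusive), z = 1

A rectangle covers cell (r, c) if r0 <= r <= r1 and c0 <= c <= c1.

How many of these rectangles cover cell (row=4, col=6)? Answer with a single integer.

Answer: 1

Derivation:
Check cell (4,6):
  A: rows 1-2 cols 4-6 -> outside (row miss)
  B: rows 5-7 cols 5-6 -> outside (row miss)
  C: rows 6-8 cols 2-4 -> outside (row miss)
  D: rows 0-1 cols 3-4 -> outside (row miss)
  E: rows 1-6 cols 5-7 -> covers
Count covering = 1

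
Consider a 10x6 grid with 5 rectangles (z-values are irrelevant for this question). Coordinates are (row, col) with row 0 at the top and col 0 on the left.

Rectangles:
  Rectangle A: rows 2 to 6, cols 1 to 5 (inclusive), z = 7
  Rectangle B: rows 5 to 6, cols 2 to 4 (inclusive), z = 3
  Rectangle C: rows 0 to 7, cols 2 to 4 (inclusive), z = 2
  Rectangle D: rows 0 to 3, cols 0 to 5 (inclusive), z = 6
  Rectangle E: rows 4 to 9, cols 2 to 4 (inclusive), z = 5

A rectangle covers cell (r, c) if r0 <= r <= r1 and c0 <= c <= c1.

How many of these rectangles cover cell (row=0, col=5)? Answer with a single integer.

Answer: 1

Derivation:
Check cell (0,5):
  A: rows 2-6 cols 1-5 -> outside (row miss)
  B: rows 5-6 cols 2-4 -> outside (row miss)
  C: rows 0-7 cols 2-4 -> outside (col miss)
  D: rows 0-3 cols 0-5 -> covers
  E: rows 4-9 cols 2-4 -> outside (row miss)
Count covering = 1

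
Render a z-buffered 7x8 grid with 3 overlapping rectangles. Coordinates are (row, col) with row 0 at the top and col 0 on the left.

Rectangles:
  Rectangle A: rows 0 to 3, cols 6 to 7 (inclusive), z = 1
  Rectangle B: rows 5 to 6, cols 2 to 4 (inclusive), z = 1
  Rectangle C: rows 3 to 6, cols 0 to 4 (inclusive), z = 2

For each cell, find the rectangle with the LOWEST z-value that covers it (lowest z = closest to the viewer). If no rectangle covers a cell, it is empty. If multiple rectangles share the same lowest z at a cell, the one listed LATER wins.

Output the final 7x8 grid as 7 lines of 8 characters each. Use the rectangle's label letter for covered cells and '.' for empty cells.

......AA
......AA
......AA
CCCCC.AA
CCCCC...
CCBBB...
CCBBB...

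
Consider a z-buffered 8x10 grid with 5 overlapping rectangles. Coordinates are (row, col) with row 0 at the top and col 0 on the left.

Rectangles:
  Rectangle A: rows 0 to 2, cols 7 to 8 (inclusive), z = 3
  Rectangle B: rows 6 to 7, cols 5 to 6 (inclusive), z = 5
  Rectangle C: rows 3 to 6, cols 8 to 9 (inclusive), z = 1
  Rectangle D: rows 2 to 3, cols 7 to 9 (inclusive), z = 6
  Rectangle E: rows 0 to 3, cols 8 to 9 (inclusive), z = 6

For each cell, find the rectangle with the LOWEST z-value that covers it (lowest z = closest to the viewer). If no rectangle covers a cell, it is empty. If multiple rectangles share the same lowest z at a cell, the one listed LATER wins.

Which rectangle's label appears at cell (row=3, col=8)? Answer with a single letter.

Answer: C

Derivation:
Check cell (3,8):
  A: rows 0-2 cols 7-8 -> outside (row miss)
  B: rows 6-7 cols 5-6 -> outside (row miss)
  C: rows 3-6 cols 8-9 z=1 -> covers; best now C (z=1)
  D: rows 2-3 cols 7-9 z=6 -> covers; best now C (z=1)
  E: rows 0-3 cols 8-9 z=6 -> covers; best now C (z=1)
Winner: C at z=1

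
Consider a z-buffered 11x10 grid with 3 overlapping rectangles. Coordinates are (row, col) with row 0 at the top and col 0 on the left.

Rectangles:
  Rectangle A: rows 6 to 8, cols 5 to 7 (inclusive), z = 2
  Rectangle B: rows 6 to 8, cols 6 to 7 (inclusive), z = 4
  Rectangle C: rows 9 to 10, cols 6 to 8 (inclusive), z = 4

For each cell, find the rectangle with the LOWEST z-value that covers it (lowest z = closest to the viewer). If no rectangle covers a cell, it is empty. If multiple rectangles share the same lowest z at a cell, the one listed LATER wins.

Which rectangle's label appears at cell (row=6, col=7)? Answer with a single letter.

Answer: A

Derivation:
Check cell (6,7):
  A: rows 6-8 cols 5-7 z=2 -> covers; best now A (z=2)
  B: rows 6-8 cols 6-7 z=4 -> covers; best now A (z=2)
  C: rows 9-10 cols 6-8 -> outside (row miss)
Winner: A at z=2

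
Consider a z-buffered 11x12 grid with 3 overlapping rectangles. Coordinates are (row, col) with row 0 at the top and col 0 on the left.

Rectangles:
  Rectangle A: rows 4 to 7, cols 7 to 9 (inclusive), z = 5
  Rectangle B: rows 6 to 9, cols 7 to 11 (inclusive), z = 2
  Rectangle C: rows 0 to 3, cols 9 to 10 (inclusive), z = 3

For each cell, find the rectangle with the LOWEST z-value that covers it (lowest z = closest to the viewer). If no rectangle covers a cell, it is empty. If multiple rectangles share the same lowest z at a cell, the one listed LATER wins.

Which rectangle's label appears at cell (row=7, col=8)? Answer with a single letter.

Check cell (7,8):
  A: rows 4-7 cols 7-9 z=5 -> covers; best now A (z=5)
  B: rows 6-9 cols 7-11 z=2 -> covers; best now B (z=2)
  C: rows 0-3 cols 9-10 -> outside (row miss)
Winner: B at z=2

Answer: B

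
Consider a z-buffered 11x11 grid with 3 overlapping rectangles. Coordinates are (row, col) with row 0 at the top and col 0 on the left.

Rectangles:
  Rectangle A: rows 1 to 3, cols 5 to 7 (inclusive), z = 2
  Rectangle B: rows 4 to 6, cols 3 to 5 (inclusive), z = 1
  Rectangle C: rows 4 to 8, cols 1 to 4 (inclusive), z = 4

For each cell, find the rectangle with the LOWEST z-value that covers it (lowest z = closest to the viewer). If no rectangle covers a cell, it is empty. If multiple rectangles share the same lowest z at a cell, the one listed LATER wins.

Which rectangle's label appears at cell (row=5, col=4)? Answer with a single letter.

Check cell (5,4):
  A: rows 1-3 cols 5-7 -> outside (row miss)
  B: rows 4-6 cols 3-5 z=1 -> covers; best now B (z=1)
  C: rows 4-8 cols 1-4 z=4 -> covers; best now B (z=1)
Winner: B at z=1

Answer: B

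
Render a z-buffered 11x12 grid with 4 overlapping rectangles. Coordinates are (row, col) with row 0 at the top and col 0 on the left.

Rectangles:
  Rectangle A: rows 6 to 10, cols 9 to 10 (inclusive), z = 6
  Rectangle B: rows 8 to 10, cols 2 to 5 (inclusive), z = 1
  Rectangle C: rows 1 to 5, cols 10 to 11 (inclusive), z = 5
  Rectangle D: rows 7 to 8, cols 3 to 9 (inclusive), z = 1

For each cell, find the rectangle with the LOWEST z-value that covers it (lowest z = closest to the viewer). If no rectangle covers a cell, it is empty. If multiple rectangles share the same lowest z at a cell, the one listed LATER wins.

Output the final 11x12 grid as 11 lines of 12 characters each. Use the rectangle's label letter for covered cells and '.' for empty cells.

............
..........CC
..........CC
..........CC
..........CC
..........CC
.........AA.
...DDDDDDDA.
..BDDDDDDDA.
..BBBB...AA.
..BBBB...AA.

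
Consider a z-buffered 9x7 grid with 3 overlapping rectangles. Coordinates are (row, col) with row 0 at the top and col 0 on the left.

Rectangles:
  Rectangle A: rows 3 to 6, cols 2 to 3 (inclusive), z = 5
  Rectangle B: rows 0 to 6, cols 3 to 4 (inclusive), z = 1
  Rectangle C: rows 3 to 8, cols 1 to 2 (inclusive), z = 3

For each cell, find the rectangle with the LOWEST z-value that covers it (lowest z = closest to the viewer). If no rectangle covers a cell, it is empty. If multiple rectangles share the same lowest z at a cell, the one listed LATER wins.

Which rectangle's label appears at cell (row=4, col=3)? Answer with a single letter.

Check cell (4,3):
  A: rows 3-6 cols 2-3 z=5 -> covers; best now A (z=5)
  B: rows 0-6 cols 3-4 z=1 -> covers; best now B (z=1)
  C: rows 3-8 cols 1-2 -> outside (col miss)
Winner: B at z=1

Answer: B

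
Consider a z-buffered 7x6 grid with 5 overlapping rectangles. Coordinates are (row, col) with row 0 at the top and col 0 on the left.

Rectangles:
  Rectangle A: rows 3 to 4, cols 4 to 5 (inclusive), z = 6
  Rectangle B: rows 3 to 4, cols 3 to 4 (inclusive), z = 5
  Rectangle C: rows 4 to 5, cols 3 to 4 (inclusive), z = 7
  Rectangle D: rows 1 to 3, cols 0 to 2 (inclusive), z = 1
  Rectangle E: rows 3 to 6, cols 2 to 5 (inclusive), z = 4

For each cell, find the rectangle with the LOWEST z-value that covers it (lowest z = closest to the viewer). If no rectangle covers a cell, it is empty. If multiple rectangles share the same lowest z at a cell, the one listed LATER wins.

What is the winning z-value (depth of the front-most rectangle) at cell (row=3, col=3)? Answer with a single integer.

Answer: 4

Derivation:
Check cell (3,3):
  A: rows 3-4 cols 4-5 -> outside (col miss)
  B: rows 3-4 cols 3-4 z=5 -> covers; best now B (z=5)
  C: rows 4-5 cols 3-4 -> outside (row miss)
  D: rows 1-3 cols 0-2 -> outside (col miss)
  E: rows 3-6 cols 2-5 z=4 -> covers; best now E (z=4)
Winner: E at z=4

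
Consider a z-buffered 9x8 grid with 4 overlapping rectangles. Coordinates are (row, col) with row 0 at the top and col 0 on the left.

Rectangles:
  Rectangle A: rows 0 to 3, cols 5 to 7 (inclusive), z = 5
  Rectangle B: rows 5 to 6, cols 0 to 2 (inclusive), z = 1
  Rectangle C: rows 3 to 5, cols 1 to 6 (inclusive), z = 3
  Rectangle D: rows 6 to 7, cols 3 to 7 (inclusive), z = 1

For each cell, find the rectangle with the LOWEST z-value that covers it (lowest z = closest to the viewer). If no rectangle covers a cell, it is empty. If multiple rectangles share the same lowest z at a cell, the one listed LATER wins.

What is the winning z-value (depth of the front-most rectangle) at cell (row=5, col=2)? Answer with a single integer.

Check cell (5,2):
  A: rows 0-3 cols 5-7 -> outside (row miss)
  B: rows 5-6 cols 0-2 z=1 -> covers; best now B (z=1)
  C: rows 3-5 cols 1-6 z=3 -> covers; best now B (z=1)
  D: rows 6-7 cols 3-7 -> outside (row miss)
Winner: B at z=1

Answer: 1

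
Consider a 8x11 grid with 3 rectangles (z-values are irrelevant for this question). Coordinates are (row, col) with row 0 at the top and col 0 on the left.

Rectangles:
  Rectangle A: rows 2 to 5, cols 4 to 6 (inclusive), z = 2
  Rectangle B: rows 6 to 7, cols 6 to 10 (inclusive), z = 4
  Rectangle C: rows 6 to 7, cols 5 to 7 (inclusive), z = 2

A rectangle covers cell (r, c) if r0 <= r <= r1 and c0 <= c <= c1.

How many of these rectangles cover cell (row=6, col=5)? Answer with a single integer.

Answer: 1

Derivation:
Check cell (6,5):
  A: rows 2-5 cols 4-6 -> outside (row miss)
  B: rows 6-7 cols 6-10 -> outside (col miss)
  C: rows 6-7 cols 5-7 -> covers
Count covering = 1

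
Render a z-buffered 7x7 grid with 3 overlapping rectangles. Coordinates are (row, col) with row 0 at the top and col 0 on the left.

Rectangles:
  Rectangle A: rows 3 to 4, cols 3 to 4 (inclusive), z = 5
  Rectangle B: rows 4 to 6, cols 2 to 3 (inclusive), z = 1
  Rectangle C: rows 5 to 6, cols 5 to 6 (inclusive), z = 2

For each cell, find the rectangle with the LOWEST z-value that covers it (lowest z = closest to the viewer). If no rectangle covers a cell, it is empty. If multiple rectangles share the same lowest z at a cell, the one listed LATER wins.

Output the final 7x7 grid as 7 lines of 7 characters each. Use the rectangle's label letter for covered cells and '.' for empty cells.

.......
.......
.......
...AA..
..BBA..
..BB.CC
..BB.CC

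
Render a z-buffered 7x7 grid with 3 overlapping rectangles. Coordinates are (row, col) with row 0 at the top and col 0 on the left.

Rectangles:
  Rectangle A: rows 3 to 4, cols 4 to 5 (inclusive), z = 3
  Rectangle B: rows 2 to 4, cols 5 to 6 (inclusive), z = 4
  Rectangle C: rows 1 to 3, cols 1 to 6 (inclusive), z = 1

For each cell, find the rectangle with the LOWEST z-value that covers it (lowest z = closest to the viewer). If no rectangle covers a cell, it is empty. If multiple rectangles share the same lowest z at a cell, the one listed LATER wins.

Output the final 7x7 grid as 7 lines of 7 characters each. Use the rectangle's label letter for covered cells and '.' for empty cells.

.......
.CCCCCC
.CCCCCC
.CCCCCC
....AAB
.......
.......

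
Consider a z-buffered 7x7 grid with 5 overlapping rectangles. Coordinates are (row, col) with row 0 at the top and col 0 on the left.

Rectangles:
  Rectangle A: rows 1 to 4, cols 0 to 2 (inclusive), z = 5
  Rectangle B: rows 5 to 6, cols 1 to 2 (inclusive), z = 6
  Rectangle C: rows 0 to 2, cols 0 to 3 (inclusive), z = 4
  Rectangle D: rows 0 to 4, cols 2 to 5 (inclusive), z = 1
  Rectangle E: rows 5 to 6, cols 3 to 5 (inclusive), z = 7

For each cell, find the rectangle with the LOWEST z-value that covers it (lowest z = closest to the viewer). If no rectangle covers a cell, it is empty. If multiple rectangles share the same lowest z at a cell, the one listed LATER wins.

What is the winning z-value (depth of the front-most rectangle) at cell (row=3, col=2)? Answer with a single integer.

Answer: 1

Derivation:
Check cell (3,2):
  A: rows 1-4 cols 0-2 z=5 -> covers; best now A (z=5)
  B: rows 5-6 cols 1-2 -> outside (row miss)
  C: rows 0-2 cols 0-3 -> outside (row miss)
  D: rows 0-4 cols 2-5 z=1 -> covers; best now D (z=1)
  E: rows 5-6 cols 3-5 -> outside (row miss)
Winner: D at z=1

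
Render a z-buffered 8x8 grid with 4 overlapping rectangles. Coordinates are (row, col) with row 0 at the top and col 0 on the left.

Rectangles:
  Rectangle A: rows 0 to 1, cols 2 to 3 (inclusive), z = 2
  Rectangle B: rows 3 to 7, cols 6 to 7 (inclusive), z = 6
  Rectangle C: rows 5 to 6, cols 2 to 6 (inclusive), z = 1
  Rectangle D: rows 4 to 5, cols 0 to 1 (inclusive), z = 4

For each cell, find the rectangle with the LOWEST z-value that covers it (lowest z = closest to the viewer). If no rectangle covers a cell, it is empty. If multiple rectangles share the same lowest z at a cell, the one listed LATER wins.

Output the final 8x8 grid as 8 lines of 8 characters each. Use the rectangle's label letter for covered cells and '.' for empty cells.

..AA....
..AA....
........
......BB
DD....BB
DDCCCCCB
..CCCCCB
......BB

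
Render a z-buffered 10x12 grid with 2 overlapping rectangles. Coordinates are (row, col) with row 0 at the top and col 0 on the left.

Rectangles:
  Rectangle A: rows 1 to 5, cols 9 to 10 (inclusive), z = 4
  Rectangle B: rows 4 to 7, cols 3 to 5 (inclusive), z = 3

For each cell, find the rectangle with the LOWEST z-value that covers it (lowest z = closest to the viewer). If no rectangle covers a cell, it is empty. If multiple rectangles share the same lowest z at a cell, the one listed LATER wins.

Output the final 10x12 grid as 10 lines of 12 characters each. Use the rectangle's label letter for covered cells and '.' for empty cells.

............
.........AA.
.........AA.
.........AA.
...BBB...AA.
...BBB...AA.
...BBB......
...BBB......
............
............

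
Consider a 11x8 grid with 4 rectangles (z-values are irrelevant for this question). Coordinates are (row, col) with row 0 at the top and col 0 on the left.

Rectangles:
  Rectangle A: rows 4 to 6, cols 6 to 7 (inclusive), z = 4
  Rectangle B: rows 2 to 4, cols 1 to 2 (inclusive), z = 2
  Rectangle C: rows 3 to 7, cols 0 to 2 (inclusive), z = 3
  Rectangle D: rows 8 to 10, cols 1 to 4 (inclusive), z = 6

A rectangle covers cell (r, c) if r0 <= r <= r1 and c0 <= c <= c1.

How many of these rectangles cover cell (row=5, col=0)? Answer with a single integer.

Answer: 1

Derivation:
Check cell (5,0):
  A: rows 4-6 cols 6-7 -> outside (col miss)
  B: rows 2-4 cols 1-2 -> outside (row miss)
  C: rows 3-7 cols 0-2 -> covers
  D: rows 8-10 cols 1-4 -> outside (row miss)
Count covering = 1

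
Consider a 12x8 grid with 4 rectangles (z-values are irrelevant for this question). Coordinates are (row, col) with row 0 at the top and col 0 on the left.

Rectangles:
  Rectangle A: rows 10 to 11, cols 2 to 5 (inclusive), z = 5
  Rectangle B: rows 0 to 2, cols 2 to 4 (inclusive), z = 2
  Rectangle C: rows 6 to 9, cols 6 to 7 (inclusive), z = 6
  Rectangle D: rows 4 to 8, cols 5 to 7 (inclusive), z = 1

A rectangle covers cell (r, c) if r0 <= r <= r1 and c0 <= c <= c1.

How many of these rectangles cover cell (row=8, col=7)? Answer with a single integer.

Answer: 2

Derivation:
Check cell (8,7):
  A: rows 10-11 cols 2-5 -> outside (row miss)
  B: rows 0-2 cols 2-4 -> outside (row miss)
  C: rows 6-9 cols 6-7 -> covers
  D: rows 4-8 cols 5-7 -> covers
Count covering = 2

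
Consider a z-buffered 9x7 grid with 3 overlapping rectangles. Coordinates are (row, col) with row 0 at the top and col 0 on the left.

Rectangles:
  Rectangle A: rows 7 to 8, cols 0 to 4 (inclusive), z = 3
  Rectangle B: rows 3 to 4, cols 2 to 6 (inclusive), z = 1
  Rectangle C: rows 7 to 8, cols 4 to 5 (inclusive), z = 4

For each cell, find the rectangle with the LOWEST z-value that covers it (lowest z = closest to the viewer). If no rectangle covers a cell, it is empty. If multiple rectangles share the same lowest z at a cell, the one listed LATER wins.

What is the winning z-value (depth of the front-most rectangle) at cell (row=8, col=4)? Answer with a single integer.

Check cell (8,4):
  A: rows 7-8 cols 0-4 z=3 -> covers; best now A (z=3)
  B: rows 3-4 cols 2-6 -> outside (row miss)
  C: rows 7-8 cols 4-5 z=4 -> covers; best now A (z=3)
Winner: A at z=3

Answer: 3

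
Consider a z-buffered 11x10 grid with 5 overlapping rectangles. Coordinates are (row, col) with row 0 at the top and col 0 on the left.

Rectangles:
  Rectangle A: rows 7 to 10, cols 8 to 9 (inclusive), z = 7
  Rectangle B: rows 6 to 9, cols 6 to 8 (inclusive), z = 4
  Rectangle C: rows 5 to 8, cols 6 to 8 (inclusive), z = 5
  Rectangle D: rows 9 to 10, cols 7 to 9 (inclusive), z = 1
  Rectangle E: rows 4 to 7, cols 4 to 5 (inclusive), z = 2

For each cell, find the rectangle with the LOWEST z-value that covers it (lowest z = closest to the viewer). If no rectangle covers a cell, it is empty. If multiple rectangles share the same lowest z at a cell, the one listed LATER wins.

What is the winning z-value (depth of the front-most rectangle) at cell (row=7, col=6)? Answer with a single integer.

Answer: 4

Derivation:
Check cell (7,6):
  A: rows 7-10 cols 8-9 -> outside (col miss)
  B: rows 6-9 cols 6-8 z=4 -> covers; best now B (z=4)
  C: rows 5-8 cols 6-8 z=5 -> covers; best now B (z=4)
  D: rows 9-10 cols 7-9 -> outside (row miss)
  E: rows 4-7 cols 4-5 -> outside (col miss)
Winner: B at z=4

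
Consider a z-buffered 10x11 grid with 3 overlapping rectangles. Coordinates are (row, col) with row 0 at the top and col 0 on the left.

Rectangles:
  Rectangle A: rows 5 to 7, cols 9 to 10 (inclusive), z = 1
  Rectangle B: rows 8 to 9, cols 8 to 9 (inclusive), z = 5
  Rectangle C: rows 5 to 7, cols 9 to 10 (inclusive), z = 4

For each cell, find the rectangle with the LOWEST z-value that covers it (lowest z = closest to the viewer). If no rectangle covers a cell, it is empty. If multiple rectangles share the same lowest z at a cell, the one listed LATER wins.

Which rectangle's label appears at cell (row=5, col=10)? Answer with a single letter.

Check cell (5,10):
  A: rows 5-7 cols 9-10 z=1 -> covers; best now A (z=1)
  B: rows 8-9 cols 8-9 -> outside (row miss)
  C: rows 5-7 cols 9-10 z=4 -> covers; best now A (z=1)
Winner: A at z=1

Answer: A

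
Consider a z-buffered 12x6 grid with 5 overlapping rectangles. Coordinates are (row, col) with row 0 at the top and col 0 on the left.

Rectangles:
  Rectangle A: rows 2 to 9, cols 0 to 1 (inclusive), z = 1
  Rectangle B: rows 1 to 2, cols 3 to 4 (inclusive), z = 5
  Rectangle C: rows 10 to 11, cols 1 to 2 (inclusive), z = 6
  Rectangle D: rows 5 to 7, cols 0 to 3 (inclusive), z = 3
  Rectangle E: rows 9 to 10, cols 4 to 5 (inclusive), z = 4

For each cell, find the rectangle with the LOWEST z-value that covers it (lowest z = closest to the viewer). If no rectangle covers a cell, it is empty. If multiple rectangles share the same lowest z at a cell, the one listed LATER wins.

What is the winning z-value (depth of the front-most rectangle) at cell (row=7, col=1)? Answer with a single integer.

Answer: 1

Derivation:
Check cell (7,1):
  A: rows 2-9 cols 0-1 z=1 -> covers; best now A (z=1)
  B: rows 1-2 cols 3-4 -> outside (row miss)
  C: rows 10-11 cols 1-2 -> outside (row miss)
  D: rows 5-7 cols 0-3 z=3 -> covers; best now A (z=1)
  E: rows 9-10 cols 4-5 -> outside (row miss)
Winner: A at z=1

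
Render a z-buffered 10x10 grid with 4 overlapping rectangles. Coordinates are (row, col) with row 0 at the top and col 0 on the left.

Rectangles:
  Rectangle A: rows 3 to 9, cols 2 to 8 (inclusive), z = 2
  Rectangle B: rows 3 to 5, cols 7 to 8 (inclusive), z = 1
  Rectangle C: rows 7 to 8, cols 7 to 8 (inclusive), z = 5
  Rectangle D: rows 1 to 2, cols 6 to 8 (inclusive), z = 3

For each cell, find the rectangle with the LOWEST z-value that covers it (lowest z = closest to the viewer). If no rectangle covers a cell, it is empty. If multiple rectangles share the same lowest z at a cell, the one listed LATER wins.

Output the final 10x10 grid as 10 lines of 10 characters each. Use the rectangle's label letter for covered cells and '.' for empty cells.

..........
......DDD.
......DDD.
..AAAAABB.
..AAAAABB.
..AAAAABB.
..AAAAAAA.
..AAAAAAA.
..AAAAAAA.
..AAAAAAA.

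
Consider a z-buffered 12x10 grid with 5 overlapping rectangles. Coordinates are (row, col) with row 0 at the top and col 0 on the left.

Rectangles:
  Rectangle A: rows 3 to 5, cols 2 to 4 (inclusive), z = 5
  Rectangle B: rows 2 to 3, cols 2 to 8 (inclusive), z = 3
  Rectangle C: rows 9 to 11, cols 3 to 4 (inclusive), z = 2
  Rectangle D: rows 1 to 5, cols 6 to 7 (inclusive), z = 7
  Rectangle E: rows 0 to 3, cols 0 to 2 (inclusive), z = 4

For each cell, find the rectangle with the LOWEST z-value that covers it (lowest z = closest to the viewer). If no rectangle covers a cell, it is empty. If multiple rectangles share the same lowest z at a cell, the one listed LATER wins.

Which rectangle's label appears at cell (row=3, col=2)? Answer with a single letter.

Answer: B

Derivation:
Check cell (3,2):
  A: rows 3-5 cols 2-4 z=5 -> covers; best now A (z=5)
  B: rows 2-3 cols 2-8 z=3 -> covers; best now B (z=3)
  C: rows 9-11 cols 3-4 -> outside (row miss)
  D: rows 1-5 cols 6-7 -> outside (col miss)
  E: rows 0-3 cols 0-2 z=4 -> covers; best now B (z=3)
Winner: B at z=3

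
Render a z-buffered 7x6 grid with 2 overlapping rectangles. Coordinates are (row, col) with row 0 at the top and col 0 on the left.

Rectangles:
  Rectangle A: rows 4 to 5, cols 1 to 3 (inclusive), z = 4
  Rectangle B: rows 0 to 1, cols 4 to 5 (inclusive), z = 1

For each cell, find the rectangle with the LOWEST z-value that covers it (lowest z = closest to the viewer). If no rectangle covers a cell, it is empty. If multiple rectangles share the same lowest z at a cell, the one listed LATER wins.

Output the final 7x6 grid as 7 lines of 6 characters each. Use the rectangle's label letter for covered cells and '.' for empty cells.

....BB
....BB
......
......
.AAA..
.AAA..
......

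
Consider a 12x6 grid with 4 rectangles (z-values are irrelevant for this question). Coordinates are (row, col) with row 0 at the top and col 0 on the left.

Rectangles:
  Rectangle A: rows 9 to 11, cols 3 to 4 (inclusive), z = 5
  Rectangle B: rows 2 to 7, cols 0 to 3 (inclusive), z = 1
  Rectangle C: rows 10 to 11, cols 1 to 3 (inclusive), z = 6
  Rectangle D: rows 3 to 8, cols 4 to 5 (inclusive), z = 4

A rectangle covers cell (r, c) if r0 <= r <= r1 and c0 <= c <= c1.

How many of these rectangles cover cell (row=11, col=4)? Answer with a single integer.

Check cell (11,4):
  A: rows 9-11 cols 3-4 -> covers
  B: rows 2-7 cols 0-3 -> outside (row miss)
  C: rows 10-11 cols 1-3 -> outside (col miss)
  D: rows 3-8 cols 4-5 -> outside (row miss)
Count covering = 1

Answer: 1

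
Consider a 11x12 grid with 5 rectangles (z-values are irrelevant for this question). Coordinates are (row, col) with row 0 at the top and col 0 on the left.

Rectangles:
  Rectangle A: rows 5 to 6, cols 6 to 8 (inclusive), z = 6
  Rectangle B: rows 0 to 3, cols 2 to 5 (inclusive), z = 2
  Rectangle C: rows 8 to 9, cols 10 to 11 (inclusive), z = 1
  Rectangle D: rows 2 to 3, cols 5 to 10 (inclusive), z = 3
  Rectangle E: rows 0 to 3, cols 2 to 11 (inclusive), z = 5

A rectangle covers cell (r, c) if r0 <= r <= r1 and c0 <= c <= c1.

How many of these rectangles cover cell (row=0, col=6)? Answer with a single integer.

Check cell (0,6):
  A: rows 5-6 cols 6-8 -> outside (row miss)
  B: rows 0-3 cols 2-5 -> outside (col miss)
  C: rows 8-9 cols 10-11 -> outside (row miss)
  D: rows 2-3 cols 5-10 -> outside (row miss)
  E: rows 0-3 cols 2-11 -> covers
Count covering = 1

Answer: 1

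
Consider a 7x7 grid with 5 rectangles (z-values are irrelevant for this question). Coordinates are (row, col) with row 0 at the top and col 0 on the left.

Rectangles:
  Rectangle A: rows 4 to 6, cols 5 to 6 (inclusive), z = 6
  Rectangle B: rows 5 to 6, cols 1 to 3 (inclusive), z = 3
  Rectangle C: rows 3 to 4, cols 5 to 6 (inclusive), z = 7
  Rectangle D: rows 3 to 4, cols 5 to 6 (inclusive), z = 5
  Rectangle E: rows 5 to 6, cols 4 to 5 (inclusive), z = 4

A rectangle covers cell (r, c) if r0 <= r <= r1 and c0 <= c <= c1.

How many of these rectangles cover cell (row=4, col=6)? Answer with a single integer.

Check cell (4,6):
  A: rows 4-6 cols 5-6 -> covers
  B: rows 5-6 cols 1-3 -> outside (row miss)
  C: rows 3-4 cols 5-6 -> covers
  D: rows 3-4 cols 5-6 -> covers
  E: rows 5-6 cols 4-5 -> outside (row miss)
Count covering = 3

Answer: 3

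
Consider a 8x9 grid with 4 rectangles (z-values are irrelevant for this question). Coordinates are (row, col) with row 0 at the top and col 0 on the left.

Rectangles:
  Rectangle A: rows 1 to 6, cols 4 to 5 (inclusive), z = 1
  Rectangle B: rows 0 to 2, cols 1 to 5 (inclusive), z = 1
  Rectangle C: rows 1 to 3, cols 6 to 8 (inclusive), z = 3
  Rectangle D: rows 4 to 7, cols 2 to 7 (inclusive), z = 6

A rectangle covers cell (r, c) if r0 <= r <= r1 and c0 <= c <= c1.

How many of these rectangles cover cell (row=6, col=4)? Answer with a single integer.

Answer: 2

Derivation:
Check cell (6,4):
  A: rows 1-6 cols 4-5 -> covers
  B: rows 0-2 cols 1-5 -> outside (row miss)
  C: rows 1-3 cols 6-8 -> outside (row miss)
  D: rows 4-7 cols 2-7 -> covers
Count covering = 2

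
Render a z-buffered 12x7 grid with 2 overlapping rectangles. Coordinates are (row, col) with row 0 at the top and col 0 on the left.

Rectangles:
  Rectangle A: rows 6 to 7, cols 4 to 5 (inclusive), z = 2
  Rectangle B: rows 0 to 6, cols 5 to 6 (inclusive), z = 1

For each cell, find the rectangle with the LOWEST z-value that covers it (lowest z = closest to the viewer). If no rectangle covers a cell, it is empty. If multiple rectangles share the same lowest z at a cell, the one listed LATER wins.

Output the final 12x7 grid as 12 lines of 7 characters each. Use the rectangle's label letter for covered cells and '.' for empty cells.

.....BB
.....BB
.....BB
.....BB
.....BB
.....BB
....ABB
....AA.
.......
.......
.......
.......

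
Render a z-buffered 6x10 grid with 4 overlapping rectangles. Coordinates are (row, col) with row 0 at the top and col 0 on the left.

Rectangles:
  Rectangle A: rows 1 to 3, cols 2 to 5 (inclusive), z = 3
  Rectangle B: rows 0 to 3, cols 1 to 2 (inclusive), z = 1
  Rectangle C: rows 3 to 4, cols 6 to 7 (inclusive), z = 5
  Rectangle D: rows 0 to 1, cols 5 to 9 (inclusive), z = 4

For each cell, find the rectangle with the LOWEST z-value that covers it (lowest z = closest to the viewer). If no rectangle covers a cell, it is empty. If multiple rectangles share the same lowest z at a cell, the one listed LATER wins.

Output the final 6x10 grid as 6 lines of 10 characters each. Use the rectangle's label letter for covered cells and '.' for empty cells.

.BB..DDDDD
.BBAAADDDD
.BBAAA....
.BBAAACC..
......CC..
..........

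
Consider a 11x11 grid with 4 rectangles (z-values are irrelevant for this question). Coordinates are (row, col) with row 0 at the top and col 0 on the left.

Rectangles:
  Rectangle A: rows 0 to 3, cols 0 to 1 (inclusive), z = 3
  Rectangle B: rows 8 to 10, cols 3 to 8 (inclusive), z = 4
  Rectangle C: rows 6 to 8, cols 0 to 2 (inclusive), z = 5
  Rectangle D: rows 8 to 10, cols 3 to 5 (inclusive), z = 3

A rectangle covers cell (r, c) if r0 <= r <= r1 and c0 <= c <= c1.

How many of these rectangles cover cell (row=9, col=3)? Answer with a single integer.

Check cell (9,3):
  A: rows 0-3 cols 0-1 -> outside (row miss)
  B: rows 8-10 cols 3-8 -> covers
  C: rows 6-8 cols 0-2 -> outside (row miss)
  D: rows 8-10 cols 3-5 -> covers
Count covering = 2

Answer: 2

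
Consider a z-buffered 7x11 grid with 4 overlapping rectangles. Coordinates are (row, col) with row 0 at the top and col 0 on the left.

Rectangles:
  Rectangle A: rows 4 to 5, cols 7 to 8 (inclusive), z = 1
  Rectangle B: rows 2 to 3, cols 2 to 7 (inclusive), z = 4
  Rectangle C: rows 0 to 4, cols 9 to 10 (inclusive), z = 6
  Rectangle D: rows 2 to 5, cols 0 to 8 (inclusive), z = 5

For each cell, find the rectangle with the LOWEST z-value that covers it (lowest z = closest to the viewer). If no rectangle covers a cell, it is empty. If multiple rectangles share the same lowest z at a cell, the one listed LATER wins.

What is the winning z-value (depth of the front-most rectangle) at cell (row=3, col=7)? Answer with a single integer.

Answer: 4

Derivation:
Check cell (3,7):
  A: rows 4-5 cols 7-8 -> outside (row miss)
  B: rows 2-3 cols 2-7 z=4 -> covers; best now B (z=4)
  C: rows 0-4 cols 9-10 -> outside (col miss)
  D: rows 2-5 cols 0-8 z=5 -> covers; best now B (z=4)
Winner: B at z=4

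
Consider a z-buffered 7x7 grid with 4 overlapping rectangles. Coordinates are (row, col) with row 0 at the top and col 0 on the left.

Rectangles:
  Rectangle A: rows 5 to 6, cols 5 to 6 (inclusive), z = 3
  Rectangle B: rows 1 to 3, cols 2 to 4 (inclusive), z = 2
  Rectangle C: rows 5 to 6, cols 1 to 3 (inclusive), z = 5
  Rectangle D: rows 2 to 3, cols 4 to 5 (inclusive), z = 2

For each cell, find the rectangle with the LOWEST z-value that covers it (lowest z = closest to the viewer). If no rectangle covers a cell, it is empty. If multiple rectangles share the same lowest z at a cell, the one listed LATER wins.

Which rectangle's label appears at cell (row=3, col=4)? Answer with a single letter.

Check cell (3,4):
  A: rows 5-6 cols 5-6 -> outside (row miss)
  B: rows 1-3 cols 2-4 z=2 -> covers; best now B (z=2)
  C: rows 5-6 cols 1-3 -> outside (row miss)
  D: rows 2-3 cols 4-5 z=2 -> covers; best now D (z=2)
Winner: D at z=2

Answer: D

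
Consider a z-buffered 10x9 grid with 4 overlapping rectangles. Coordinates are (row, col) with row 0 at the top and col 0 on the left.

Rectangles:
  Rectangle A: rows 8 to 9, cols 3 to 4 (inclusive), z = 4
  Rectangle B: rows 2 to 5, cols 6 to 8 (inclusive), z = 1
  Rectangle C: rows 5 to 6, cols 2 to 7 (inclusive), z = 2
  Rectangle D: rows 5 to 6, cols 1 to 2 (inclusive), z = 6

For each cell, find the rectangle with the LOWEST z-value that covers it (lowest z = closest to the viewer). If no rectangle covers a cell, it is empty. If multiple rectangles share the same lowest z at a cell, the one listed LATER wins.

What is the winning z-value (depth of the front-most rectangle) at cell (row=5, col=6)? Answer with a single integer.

Check cell (5,6):
  A: rows 8-9 cols 3-4 -> outside (row miss)
  B: rows 2-5 cols 6-8 z=1 -> covers; best now B (z=1)
  C: rows 5-6 cols 2-7 z=2 -> covers; best now B (z=1)
  D: rows 5-6 cols 1-2 -> outside (col miss)
Winner: B at z=1

Answer: 1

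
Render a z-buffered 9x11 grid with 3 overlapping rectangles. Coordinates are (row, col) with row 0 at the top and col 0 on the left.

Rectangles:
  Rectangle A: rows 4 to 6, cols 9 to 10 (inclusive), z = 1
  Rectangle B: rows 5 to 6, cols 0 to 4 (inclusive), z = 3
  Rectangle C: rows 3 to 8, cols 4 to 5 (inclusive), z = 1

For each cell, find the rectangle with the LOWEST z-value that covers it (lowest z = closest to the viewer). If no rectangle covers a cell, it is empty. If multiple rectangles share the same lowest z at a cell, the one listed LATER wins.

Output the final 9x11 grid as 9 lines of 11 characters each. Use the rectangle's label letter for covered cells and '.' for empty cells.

...........
...........
...........
....CC.....
....CC...AA
BBBBCC...AA
BBBBCC...AA
....CC.....
....CC.....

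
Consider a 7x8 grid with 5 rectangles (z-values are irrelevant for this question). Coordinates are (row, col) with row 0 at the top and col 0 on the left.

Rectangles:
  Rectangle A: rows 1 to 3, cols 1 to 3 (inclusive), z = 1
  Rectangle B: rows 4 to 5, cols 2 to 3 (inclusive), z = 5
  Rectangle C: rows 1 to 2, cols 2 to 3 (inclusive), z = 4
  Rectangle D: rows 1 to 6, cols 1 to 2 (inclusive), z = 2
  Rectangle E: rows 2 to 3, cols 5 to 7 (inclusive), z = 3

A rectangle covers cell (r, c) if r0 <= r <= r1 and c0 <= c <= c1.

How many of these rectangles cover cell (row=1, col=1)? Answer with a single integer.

Check cell (1,1):
  A: rows 1-3 cols 1-3 -> covers
  B: rows 4-5 cols 2-3 -> outside (row miss)
  C: rows 1-2 cols 2-3 -> outside (col miss)
  D: rows 1-6 cols 1-2 -> covers
  E: rows 2-3 cols 5-7 -> outside (row miss)
Count covering = 2

Answer: 2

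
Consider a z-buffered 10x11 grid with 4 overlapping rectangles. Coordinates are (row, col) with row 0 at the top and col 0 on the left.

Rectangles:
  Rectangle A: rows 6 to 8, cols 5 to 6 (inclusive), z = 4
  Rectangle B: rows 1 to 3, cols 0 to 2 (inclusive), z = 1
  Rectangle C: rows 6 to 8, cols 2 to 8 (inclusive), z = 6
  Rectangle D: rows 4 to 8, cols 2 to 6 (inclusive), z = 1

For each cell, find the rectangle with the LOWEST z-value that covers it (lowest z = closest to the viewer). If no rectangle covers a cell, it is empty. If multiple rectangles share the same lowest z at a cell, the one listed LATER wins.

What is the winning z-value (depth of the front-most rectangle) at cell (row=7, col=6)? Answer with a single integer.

Check cell (7,6):
  A: rows 6-8 cols 5-6 z=4 -> covers; best now A (z=4)
  B: rows 1-3 cols 0-2 -> outside (row miss)
  C: rows 6-8 cols 2-8 z=6 -> covers; best now A (z=4)
  D: rows 4-8 cols 2-6 z=1 -> covers; best now D (z=1)
Winner: D at z=1

Answer: 1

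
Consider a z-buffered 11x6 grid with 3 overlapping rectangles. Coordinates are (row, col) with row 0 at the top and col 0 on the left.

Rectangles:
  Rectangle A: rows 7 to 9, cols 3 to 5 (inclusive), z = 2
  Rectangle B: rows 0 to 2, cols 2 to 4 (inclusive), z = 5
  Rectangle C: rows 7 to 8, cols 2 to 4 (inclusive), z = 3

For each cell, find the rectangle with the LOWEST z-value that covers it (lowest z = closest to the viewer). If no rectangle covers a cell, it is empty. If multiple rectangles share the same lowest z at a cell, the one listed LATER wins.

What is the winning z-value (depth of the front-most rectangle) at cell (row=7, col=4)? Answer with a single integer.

Answer: 2

Derivation:
Check cell (7,4):
  A: rows 7-9 cols 3-5 z=2 -> covers; best now A (z=2)
  B: rows 0-2 cols 2-4 -> outside (row miss)
  C: rows 7-8 cols 2-4 z=3 -> covers; best now A (z=2)
Winner: A at z=2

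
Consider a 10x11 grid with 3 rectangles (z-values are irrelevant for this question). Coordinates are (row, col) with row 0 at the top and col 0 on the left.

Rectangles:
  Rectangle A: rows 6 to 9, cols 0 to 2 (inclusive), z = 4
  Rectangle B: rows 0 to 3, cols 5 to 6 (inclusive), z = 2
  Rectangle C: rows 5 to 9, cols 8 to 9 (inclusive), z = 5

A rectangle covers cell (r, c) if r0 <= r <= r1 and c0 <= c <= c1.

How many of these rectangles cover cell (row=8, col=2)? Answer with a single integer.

Answer: 1

Derivation:
Check cell (8,2):
  A: rows 6-9 cols 0-2 -> covers
  B: rows 0-3 cols 5-6 -> outside (row miss)
  C: rows 5-9 cols 8-9 -> outside (col miss)
Count covering = 1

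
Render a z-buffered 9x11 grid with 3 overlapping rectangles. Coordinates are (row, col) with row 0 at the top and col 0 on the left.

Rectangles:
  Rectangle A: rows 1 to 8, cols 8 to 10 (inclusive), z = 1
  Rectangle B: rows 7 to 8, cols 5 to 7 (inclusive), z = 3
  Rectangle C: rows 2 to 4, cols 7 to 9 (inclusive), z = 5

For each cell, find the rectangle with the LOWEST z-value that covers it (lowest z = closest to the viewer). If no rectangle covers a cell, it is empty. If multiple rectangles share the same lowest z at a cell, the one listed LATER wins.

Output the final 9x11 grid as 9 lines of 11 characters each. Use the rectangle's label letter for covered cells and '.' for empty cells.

...........
........AAA
.......CAAA
.......CAAA
.......CAAA
........AAA
........AAA
.....BBBAAA
.....BBBAAA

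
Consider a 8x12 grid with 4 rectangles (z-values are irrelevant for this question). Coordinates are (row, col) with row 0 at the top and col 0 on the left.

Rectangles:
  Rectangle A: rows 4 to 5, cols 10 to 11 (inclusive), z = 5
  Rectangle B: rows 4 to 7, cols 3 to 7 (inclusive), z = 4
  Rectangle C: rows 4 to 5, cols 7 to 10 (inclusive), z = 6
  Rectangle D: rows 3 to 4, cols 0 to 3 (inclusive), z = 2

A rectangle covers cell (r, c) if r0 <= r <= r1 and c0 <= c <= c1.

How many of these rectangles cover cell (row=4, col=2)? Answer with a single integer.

Check cell (4,2):
  A: rows 4-5 cols 10-11 -> outside (col miss)
  B: rows 4-7 cols 3-7 -> outside (col miss)
  C: rows 4-5 cols 7-10 -> outside (col miss)
  D: rows 3-4 cols 0-3 -> covers
Count covering = 1

Answer: 1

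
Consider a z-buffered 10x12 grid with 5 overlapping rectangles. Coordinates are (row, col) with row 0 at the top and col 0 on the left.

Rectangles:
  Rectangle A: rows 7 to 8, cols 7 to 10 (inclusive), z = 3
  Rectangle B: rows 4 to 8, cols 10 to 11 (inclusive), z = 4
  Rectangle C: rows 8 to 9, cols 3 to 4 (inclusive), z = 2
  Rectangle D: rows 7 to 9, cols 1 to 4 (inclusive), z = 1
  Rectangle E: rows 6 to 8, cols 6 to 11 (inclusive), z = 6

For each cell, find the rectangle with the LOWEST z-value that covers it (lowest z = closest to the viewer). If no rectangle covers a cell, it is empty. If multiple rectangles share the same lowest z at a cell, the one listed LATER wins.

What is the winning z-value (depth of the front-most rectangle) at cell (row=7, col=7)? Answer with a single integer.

Check cell (7,7):
  A: rows 7-8 cols 7-10 z=3 -> covers; best now A (z=3)
  B: rows 4-8 cols 10-11 -> outside (col miss)
  C: rows 8-9 cols 3-4 -> outside (row miss)
  D: rows 7-9 cols 1-4 -> outside (col miss)
  E: rows 6-8 cols 6-11 z=6 -> covers; best now A (z=3)
Winner: A at z=3

Answer: 3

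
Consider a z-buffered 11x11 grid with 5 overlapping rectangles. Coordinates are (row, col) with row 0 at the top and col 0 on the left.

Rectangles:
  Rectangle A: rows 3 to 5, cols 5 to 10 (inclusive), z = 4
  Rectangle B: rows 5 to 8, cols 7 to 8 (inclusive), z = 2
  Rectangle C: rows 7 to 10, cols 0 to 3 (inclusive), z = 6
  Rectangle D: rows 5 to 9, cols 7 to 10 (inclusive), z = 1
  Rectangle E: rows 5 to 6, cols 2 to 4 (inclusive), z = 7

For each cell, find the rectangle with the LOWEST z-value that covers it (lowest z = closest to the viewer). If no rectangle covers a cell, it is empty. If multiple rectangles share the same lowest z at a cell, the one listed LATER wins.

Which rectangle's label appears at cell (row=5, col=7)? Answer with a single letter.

Check cell (5,7):
  A: rows 3-5 cols 5-10 z=4 -> covers; best now A (z=4)
  B: rows 5-8 cols 7-8 z=2 -> covers; best now B (z=2)
  C: rows 7-10 cols 0-3 -> outside (row miss)
  D: rows 5-9 cols 7-10 z=1 -> covers; best now D (z=1)
  E: rows 5-6 cols 2-4 -> outside (col miss)
Winner: D at z=1

Answer: D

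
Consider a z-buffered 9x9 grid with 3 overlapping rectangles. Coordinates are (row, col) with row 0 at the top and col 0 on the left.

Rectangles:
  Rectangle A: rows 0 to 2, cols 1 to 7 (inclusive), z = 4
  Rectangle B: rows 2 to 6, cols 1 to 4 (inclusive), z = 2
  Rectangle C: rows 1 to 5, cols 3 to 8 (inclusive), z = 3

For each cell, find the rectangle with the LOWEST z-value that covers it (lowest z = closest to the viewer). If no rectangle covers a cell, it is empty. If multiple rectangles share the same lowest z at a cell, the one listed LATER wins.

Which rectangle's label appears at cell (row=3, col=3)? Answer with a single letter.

Check cell (3,3):
  A: rows 0-2 cols 1-7 -> outside (row miss)
  B: rows 2-6 cols 1-4 z=2 -> covers; best now B (z=2)
  C: rows 1-5 cols 3-8 z=3 -> covers; best now B (z=2)
Winner: B at z=2

Answer: B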